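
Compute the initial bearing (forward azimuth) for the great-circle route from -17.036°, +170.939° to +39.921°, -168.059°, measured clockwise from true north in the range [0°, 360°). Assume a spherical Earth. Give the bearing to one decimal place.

Δλ = -168.059 − 170.939 = -338.998°; wrapped into (−180°, 180°]: 21.002°.
θ = atan2( sin Δλ · cos φ₂ , cos φ₁ · sin φ₂ − sin φ₁ · cos φ₂ · cos Δλ )
  = atan2(0.27487, 0.82333) = 18.461° → normalised to [0°, 360°): 18.461°.

18.5°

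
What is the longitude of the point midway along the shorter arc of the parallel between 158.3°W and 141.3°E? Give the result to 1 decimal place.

Signed shortest Δλ from -158.3° to +141.3° is -60.4°.
Midpoint longitude = -158.3° + (-60.4°)/2 = -158.3° − 30.2° = -188.5°.
Normalise into (−180°, 180°]: +171.5°.
(The naïve average (-158.3 + +141.3)/2 = -8.5° is on the wrong side of the globe.)

171.5°E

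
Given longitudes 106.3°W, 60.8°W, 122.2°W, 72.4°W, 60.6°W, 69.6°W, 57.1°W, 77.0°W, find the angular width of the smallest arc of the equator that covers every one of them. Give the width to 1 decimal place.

Sort the longitudes: -122.2°, -106.3°, -77.0°, -72.4°, -69.6°, -60.8°, -60.6°, -57.1°.
Eastward gaps between consecutive values (wrapping around): 15.9°, 29.3°, 4.6°, 2.8°, 8.8°, 0.2°, 3.5°, 294.9°.
Largest gap = 294.9° ⇒ minimal covering band is its complement: 360° − 294.9° = 65.1°.
Band runs from -122.2° eastward to -57.1°.

65.1°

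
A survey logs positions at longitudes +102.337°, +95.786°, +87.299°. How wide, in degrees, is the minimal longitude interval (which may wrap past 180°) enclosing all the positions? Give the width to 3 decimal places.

15.038°

Sort the longitudes: +87.299°, +95.786°, +102.337°.
Eastward gaps between consecutive values (wrapping around): 8.487°, 6.551°, 344.962°.
Largest gap = 344.962° ⇒ minimal covering band is its complement: 360° − 344.962° = 15.038°.
Band runs from +87.299° eastward to +102.337°.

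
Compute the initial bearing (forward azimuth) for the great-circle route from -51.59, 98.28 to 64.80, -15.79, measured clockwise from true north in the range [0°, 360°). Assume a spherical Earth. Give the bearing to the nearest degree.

318°

Δλ = -15.79 − 98.28 = -114.07°.
θ = atan2( sin Δλ · cos φ₂ , cos φ₁ · sin φ₂ − sin φ₁ · cos φ₂ · cos Δλ )
  = atan2(-0.38876, 0.42608) = -42.377° → normalised to [0°, 360°): 317.623°.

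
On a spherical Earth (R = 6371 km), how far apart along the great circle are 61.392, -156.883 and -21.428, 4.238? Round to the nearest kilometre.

15338 km

Δλ = 4.238 − -156.883 = 161.121°.
Δφ = -21.428 − 61.392 = -82.820°.
a = sin²(Δφ/2) + cos φ₁ · cos φ₂ · sin²(Δλ/2) = 0.871235.
c = 2·atan2(√a, √(1−a)) = 2.40755 rad → d = 6371·c ≈ 15338.48 km.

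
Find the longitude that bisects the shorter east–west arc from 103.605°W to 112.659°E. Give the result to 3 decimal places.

Signed shortest Δλ from -103.605° to +112.659° is -143.736°.
Midpoint longitude = -103.605° + (-143.736°)/2 = -103.605° − 71.868° = -175.473°.
(The naïve average (-103.605 + +112.659)/2 = 4.527° is on the wrong side of the globe.)

175.473°W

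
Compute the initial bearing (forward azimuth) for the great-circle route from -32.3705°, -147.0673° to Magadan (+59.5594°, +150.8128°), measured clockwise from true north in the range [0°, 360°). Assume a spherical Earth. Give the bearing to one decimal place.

332.4°

Δλ = 150.8128 − -147.0673 = 297.8801°; wrapped into (−180°, 180°]: -62.1199°.
θ = atan2( sin Δλ · cos φ₂ , cos φ₁ · sin φ₂ − sin φ₁ · cos φ₂ · cos Δλ )
  = atan2(-0.44784, 0.85502) = -27.644° → normalised to [0°, 360°): 332.356°.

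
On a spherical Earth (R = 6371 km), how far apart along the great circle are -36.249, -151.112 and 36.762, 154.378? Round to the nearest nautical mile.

5331 nmi

Δλ = 154.378 − -151.112 = 305.490°; wrapped into (−180°, 180°]: -54.510°.
Δφ = 36.762 − -36.249 = 73.011°.
a = sin²(Δφ/2) + cos φ₁ · cos φ₂ · sin²(Δλ/2) = 0.489400.
c = 2·atan2(√a, √(1−a)) = 1.54960 rad → d = 6371·c ≈ 9872.47 km ≈ 5330.71 nmi.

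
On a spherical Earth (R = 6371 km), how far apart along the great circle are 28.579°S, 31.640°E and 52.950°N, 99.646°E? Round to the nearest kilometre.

Δλ = 99.646 − 31.640 = 68.006°.
Δφ = 52.950 − -28.579 = 81.529°.
a = sin²(Δφ/2) + cos φ₁ · cos φ₂ · sin²(Δλ/2) = 0.591819.
c = 2·atan2(√a, √(1−a)) = 1.75548 rad → d = 6371·c ≈ 11184.18 km.

11184 km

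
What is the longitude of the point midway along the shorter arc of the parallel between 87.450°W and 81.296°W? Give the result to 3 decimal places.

84.373°W

Signed shortest Δλ from -87.450° to -81.296° is +6.154°.
Midpoint longitude = -87.450° + (+6.154°)/2 = -87.450° + 3.077° = -84.373°.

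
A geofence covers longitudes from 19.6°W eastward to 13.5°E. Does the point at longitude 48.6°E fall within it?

Band width going east from -19.6° to +13.5°: ((13.5 − -19.6) mod 360) = 33.1°.
Offset of +48.6° east of the west edge: ((48.6 − -19.6) mod 360) = 68.2°.
68.2° > 33.1° ⇒ outside.

No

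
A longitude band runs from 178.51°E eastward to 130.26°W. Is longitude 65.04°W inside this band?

Band width going east from +178.51° to -130.26°: ((-130.26 − 178.51) mod 360) = 51.23°.
Offset of -65.04° east of the west edge: ((-65.04 − 178.51) mod 360) = 116.45°.
116.45° > 51.23° ⇒ outside.

No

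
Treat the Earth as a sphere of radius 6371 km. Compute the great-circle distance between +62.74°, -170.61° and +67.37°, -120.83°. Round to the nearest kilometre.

2322 km

Δλ = -120.83 − -170.61 = 49.78°.
Δφ = 67.37 − 62.74 = 4.63°.
a = sin²(Δφ/2) + cos φ₁ · cos φ₂ · sin²(Δλ/2) = 0.032850.
c = 2·atan2(√a, √(1−a)) = 0.36451 rad → d = 6371·c ≈ 2322.28 km.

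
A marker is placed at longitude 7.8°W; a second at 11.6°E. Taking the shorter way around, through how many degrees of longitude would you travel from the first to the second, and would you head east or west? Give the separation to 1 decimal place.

Raw difference: 11.6 − -7.8 = 19.4°.
Normalise into (−180°, 180°]: 19.4° stays 19.4°.
Positive ⇒ the second point lies to the east; separation 19.4°.

19.4° east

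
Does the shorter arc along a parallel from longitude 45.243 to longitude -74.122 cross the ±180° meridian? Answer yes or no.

No

Signed shortest Δλ = ((-74.122 − 45.243 + 180) mod 360) − 180 = -119.365°.
Going west by 119.365° from +45.243° reaches -74.122° without touching 180°.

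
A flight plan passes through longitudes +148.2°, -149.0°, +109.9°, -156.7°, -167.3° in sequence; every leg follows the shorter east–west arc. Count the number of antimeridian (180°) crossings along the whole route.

Leg 1: +148.2° → -149.0°, shortest Δλ = 62.8° (east) — crosses 180°.
Leg 2: -149.0° → +109.9°, shortest Δλ = -101.1° (west) — crosses 180°.
Leg 3: +109.9° → -156.7°, shortest Δλ = 93.4° (east) — crosses 180°.
Leg 4: -156.7° → -167.3°, shortest Δλ = -10.6° (west) — does not cross 180°.
Total crossings: 3.

3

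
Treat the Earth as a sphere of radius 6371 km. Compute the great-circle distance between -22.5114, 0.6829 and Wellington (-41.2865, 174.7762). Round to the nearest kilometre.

12895 km

Δλ = 174.7762 − 0.6829 = 174.0933°.
Δφ = -41.2865 − -22.5114 = -18.7751°.
a = sin²(Δφ/2) + cos φ₁ · cos φ₂ · sin²(Δλ/2) = 0.718927.
c = 2·atan2(√a, √(1−a)) = 2.02401 rad → d = 6371·c ≈ 12894.94 km.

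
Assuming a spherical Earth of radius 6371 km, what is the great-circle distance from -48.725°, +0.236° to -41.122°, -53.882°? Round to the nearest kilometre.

4251 km

Δλ = -53.882 − 0.236 = -54.118°.
Δφ = -41.122 − -48.725 = 7.603°.
a = sin²(Δφ/2) + cos φ₁ · cos φ₂ · sin²(Δλ/2) = 0.107233.
c = 2·atan2(√a, √(1−a)) = 0.66724 rad → d = 6371·c ≈ 4250.97 km.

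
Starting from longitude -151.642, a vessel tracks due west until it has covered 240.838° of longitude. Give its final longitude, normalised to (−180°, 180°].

-32.480°

Start at -151.642°; shift −240.838° → -392.480°.
-392.480° lies outside (−180°, 180°]; add 360° → -32.480°.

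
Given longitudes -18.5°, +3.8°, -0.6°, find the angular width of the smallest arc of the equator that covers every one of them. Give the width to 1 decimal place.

22.3°

Sort the longitudes: -18.5°, -0.6°, +3.8°.
Eastward gaps between consecutive values (wrapping around): 17.9°, 4.4°, 337.7°.
Largest gap = 337.7° ⇒ minimal covering band is its complement: 360° − 337.7° = 22.3°.
Band runs from -18.5° eastward to +3.8°.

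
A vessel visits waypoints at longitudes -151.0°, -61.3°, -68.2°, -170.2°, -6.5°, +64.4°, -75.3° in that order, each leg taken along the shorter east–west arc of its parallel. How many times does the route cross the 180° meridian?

Leg 1: -151.0° → -61.3°, shortest Δλ = 89.7° (east) — does not cross 180°.
Leg 2: -61.3° → -68.2°, shortest Δλ = -6.9° (west) — does not cross 180°.
Leg 3: -68.2° → -170.2°, shortest Δλ = -102.0° (west) — does not cross 180°.
Leg 4: -170.2° → -6.5°, shortest Δλ = 163.7° (east) — does not cross 180°.
Leg 5: -6.5° → +64.4°, shortest Δλ = 70.9° (east) — does not cross 180°.
Leg 6: +64.4° → -75.3°, shortest Δλ = -139.7° (west) — does not cross 180°.
Total crossings: 0.

0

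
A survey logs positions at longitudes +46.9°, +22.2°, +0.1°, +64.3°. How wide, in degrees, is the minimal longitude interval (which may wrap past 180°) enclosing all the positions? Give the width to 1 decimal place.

Sort the longitudes: +0.1°, +22.2°, +46.9°, +64.3°.
Eastward gaps between consecutive values (wrapping around): 22.1°, 24.7°, 17.4°, 295.8°.
Largest gap = 295.8° ⇒ minimal covering band is its complement: 360° − 295.8° = 64.2°.
Band runs from +0.1° eastward to +64.3°.

64.2°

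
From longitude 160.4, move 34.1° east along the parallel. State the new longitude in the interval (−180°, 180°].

Start at +160.4°; shift +34.1° → +194.5°.
+194.5° lies outside (−180°, 180°]; subtract 360° → -165.5°.

-165.5°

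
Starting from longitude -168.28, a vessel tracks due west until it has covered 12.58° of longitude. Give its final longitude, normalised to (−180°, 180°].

+179.14°

Start at -168.28°; shift −12.58° → -180.86°.
-180.86° lies outside (−180°, 180°]; add 360° → +179.14°.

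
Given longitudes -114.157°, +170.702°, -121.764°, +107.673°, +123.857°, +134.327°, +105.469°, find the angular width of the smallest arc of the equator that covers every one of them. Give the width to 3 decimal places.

140.374°

Sort the longitudes: -121.764°, -114.157°, +105.469°, +107.673°, +123.857°, +134.327°, +170.702°.
Eastward gaps between consecutive values (wrapping around): 7.607°, 219.626°, 2.204°, 16.184°, 10.470°, 36.375°, 67.534°.
Largest gap = 219.626° ⇒ minimal covering band is its complement: 360° − 219.626° = 140.374°.
Band runs from +105.469° eastward to -114.157°, crossing the antimeridian.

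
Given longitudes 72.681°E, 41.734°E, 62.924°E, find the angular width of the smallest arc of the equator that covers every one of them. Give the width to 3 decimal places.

30.947°

Sort the longitudes: +41.734°, +62.924°, +72.681°.
Eastward gaps between consecutive values (wrapping around): 21.190°, 9.757°, 329.053°.
Largest gap = 329.053° ⇒ minimal covering band is its complement: 360° − 329.053° = 30.947°.
Band runs from +41.734° eastward to +72.681°.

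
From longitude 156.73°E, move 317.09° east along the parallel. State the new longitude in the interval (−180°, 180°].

113.82°E

Start at +156.73°; shift +317.09° → +473.82°.
+473.82° lies outside (−180°, 180°]; subtract 360° → +113.82°.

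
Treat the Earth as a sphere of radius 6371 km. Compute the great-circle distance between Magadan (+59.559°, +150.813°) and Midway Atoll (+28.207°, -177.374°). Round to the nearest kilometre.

Δλ = -177.374 − 150.813 = -328.187°; wrapped into (−180°, 180°]: 31.813°.
Δφ = 28.207 − 59.559 = -31.352°.
a = sin²(Δφ/2) + cos φ₁ · cos φ₂ · sin²(Δλ/2) = 0.106543.
c = 2·atan2(√a, √(1−a)) = 0.66501 rad → d = 6371·c ≈ 4236.75 km.

4237 km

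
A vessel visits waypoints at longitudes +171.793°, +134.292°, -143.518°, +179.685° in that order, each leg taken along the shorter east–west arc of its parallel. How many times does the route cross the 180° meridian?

Leg 1: +171.793° → +134.292°, shortest Δλ = -37.501° (west) — does not cross 180°.
Leg 2: +134.292° → -143.518°, shortest Δλ = 82.19° (east) — crosses 180°.
Leg 3: -143.518° → +179.685°, shortest Δλ = -36.797° (west) — crosses 180°.
Total crossings: 2.

2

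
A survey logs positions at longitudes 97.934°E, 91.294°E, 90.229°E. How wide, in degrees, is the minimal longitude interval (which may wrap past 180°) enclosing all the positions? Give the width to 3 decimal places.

7.705°

Sort the longitudes: +90.229°, +91.294°, +97.934°.
Eastward gaps between consecutive values (wrapping around): 1.065°, 6.640°, 352.295°.
Largest gap = 352.295° ⇒ minimal covering band is its complement: 360° − 352.295° = 7.705°.
Band runs from +90.229° eastward to +97.934°.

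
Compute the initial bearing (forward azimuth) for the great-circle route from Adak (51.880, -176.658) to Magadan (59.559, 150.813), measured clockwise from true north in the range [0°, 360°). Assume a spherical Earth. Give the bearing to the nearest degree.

Δλ = 150.813 − -176.658 = 327.471°; wrapped into (−180°, 180°]: -32.529°.
θ = atan2( sin Δλ · cos φ₂ , cos φ₁ · sin φ₂ − sin φ₁ · cos φ₂ · cos Δλ )
  = atan2(-0.27244, 0.19615) = -54.246° → normalised to [0°, 360°): 305.754°.

306°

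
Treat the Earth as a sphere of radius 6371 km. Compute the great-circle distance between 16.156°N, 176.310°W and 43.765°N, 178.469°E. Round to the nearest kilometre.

Δλ = 178.469 − -176.310 = 354.779°; wrapped into (−180°, 180°]: -5.221°.
Δφ = 43.765 − 16.156 = 27.609°.
a = sin²(Δφ/2) + cos φ₁ · cos φ₂ · sin²(Δλ/2) = 0.058374.
c = 2·atan2(√a, √(1−a)) = 0.48804 rad → d = 6371·c ≈ 3109.31 km.

3109 km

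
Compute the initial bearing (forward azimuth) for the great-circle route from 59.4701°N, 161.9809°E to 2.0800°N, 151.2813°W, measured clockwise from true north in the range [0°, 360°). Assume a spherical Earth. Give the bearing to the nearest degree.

Δλ = -151.2813 − 161.9809 = -313.2622°; wrapped into (−180°, 180°]: 46.7378°.
θ = atan2( sin Δλ · cos φ₂ , cos φ₁ · sin φ₂ − sin φ₁ · cos φ₂ · cos Δλ )
  = atan2(0.72775, -0.57150) = 128.143° → normalised to [0°, 360°): 128.143°.

128°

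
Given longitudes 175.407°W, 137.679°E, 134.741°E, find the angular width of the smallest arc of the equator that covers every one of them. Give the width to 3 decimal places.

49.852°

Sort the longitudes: -175.407°, +134.741°, +137.679°.
Eastward gaps between consecutive values (wrapping around): 310.148°, 2.938°, 46.914°.
Largest gap = 310.148° ⇒ minimal covering band is its complement: 360° − 310.148° = 49.852°.
Band runs from +134.741° eastward to -175.407°, crossing the antimeridian.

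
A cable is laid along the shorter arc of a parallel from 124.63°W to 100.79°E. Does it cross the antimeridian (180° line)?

Yes

Naïve |100.79 − -124.63| = 225.42° > 180°, so the shorter arc goes the other way round — across 180°.
Signed shortest Δλ = ((100.79 − -124.63 + 180) mod 360) − 180 = -134.58°.
Going west by 134.58° from -124.63° passes through 180° before reaching +100.79°.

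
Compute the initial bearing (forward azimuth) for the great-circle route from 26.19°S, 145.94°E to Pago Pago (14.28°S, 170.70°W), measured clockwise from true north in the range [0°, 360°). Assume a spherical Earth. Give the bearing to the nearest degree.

Δλ = -170.70 − 145.94 = -316.64°; wrapped into (−180°, 180°]: 43.36°.
θ = atan2( sin Δλ · cos φ₂ , cos φ₁ · sin φ₂ − sin φ₁ · cos φ₂ · cos Δλ )
  = atan2(0.66537, 0.08963) = 82.328° → normalised to [0°, 360°): 82.328°.

82°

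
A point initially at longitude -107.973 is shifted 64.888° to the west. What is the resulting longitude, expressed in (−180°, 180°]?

Start at -107.973°; shift −64.888° → -172.861°.
-172.861° already lies in (−180°, 180°].

-172.861°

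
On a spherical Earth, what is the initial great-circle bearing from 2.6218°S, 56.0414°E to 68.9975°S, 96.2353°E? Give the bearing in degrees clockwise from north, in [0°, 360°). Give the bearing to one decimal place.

165.9°

Δλ = 96.2353 − 56.0414 = 40.1939°.
θ = atan2( sin Δλ · cos φ₂ , cos φ₁ · sin φ₂ − sin φ₁ · cos φ₂ · cos Δλ )
  = atan2(0.23131, -0.92006) = 165.888° → normalised to [0°, 360°): 165.888°.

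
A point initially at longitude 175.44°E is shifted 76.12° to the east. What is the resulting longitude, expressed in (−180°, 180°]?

Start at +175.44°; shift +76.12° → +251.56°.
+251.56° lies outside (−180°, 180°]; subtract 360° → -108.44°.

108.44°W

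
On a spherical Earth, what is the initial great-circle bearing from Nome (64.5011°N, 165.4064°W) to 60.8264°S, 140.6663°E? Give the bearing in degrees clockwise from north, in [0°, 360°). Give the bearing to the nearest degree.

212°

Δλ = 140.6663 − -165.4064 = 306.0727°; wrapped into (−180°, 180°]: -53.9273°.
θ = atan2( sin Δλ · cos φ₂ , cos φ₁ · sin φ₂ − sin φ₁ · cos φ₂ · cos Δλ )
  = atan2(-0.39400, -0.63495) = -148.180° → normalised to [0°, 360°): 211.820°.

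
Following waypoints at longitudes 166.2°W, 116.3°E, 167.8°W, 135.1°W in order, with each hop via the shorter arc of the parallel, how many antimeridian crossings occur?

Leg 1: -166.2° → +116.3°, shortest Δλ = -77.5° (west) — crosses 180°.
Leg 2: +116.3° → -167.8°, shortest Δλ = 75.9° (east) — crosses 180°.
Leg 3: -167.8° → -135.1°, shortest Δλ = 32.7° (east) — does not cross 180°.
Total crossings: 2.

2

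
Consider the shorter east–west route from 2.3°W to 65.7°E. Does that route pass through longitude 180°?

No

Signed shortest Δλ = ((65.7 − -2.3 + 180) mod 360) − 180 = 68.0°.
Going east by 68.0° from -2.3° reaches +65.7° without touching 180°.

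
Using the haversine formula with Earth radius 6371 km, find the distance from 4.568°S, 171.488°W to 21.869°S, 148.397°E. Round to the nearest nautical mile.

Δλ = 148.397 − -171.488 = 319.885°; wrapped into (−180°, 180°]: -40.115°.
Δφ = -21.869 − -4.568 = -17.301°.
a = sin²(Δφ/2) + cos φ₁ · cos φ₂ · sin²(Δλ/2) = 0.131435.
c = 2·atan2(√a, √(1−a)) = 0.74198 rad → d = 6371·c ≈ 4727.17 km ≈ 2552.47 nmi.

2552 nmi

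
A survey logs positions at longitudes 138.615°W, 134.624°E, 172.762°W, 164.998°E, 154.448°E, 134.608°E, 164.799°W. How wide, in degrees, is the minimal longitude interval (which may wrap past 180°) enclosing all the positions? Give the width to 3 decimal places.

Sort the longitudes: -172.762°, -164.799°, -138.615°, +134.608°, +134.624°, +154.448°, +164.998°.
Eastward gaps between consecutive values (wrapping around): 7.963°, 26.184°, 273.223°, 0.016°, 19.824°, 10.550°, 22.240°.
Largest gap = 273.223° ⇒ minimal covering band is its complement: 360° − 273.223° = 86.777°.
Band runs from +134.608° eastward to -138.615°, crossing the antimeridian.

86.777°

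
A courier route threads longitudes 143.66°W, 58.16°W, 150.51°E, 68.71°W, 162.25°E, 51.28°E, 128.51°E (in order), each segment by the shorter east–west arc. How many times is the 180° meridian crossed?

Leg 1: -143.66° → -58.16°, shortest Δλ = 85.5° (east) — does not cross 180°.
Leg 2: -58.16° → +150.51°, shortest Δλ = -151.33° (west) — crosses 180°.
Leg 3: +150.51° → -68.71°, shortest Δλ = 140.78° (east) — crosses 180°.
Leg 4: -68.71° → +162.25°, shortest Δλ = -129.04° (west) — crosses 180°.
Leg 5: +162.25° → +51.28°, shortest Δλ = -110.97° (west) — does not cross 180°.
Leg 6: +51.28° → +128.51°, shortest Δλ = 77.23° (east) — does not cross 180°.
Total crossings: 3.

3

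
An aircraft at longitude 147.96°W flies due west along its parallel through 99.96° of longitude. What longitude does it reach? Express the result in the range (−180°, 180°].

Start at -147.96°; shift −99.96° → -247.92°.
-247.92° lies outside (−180°, 180°]; add 360° → +112.08°.

112.08°E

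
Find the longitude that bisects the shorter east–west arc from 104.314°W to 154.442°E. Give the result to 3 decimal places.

154.936°W

Signed shortest Δλ from -104.314° to +154.442° is -101.244°.
Midpoint longitude = -104.314° + (-101.244°)/2 = -104.314° − 50.622° = -154.936°.
(The naïve average (-104.314 + +154.442)/2 = 25.064° is on the wrong side of the globe.)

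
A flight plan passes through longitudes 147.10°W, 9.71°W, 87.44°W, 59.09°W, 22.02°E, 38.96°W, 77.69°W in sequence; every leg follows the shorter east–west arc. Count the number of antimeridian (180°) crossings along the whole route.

0

Leg 1: -147.10° → -9.71°, shortest Δλ = 137.39° (east) — does not cross 180°.
Leg 2: -9.71° → -87.44°, shortest Δλ = -77.73° (west) — does not cross 180°.
Leg 3: -87.44° → -59.09°, shortest Δλ = 28.35° (east) — does not cross 180°.
Leg 4: -59.09° → +22.02°, shortest Δλ = 81.11° (east) — does not cross 180°.
Leg 5: +22.02° → -38.96°, shortest Δλ = -60.98° (west) — does not cross 180°.
Leg 6: -38.96° → -77.69°, shortest Δλ = -38.73° (west) — does not cross 180°.
Total crossings: 0.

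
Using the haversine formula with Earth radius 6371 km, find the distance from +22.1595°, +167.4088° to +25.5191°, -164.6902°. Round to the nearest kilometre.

Δλ = -164.6902 − 167.4088 = -332.0990°; wrapped into (−180°, 180°]: 27.9010°.
Δφ = 25.5191 − 22.1595 = 3.3596°.
a = sin²(Δφ/2) + cos φ₁ · cos φ₂ · sin²(Δλ/2) = 0.049436.
c = 2·atan2(√a, √(1−a)) = 0.44843 rad → d = 6371·c ≈ 2856.97 km.

2857 km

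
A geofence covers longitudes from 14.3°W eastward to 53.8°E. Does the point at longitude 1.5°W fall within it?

Band width going east from -14.3° to +53.8°: ((53.8 − -14.3) mod 360) = 68.1°.
Offset of -1.5° east of the west edge: ((-1.5 − -14.3) mod 360) = 12.8°.
12.8° ≤ 68.1° ⇒ inside.

Yes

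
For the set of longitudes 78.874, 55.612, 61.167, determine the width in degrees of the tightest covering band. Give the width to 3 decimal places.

Sort the longitudes: +55.612°, +61.167°, +78.874°.
Eastward gaps between consecutive values (wrapping around): 5.555°, 17.707°, 336.738°.
Largest gap = 336.738° ⇒ minimal covering band is its complement: 360° − 336.738° = 23.262°.
Band runs from +55.612° eastward to +78.874°.

23.262°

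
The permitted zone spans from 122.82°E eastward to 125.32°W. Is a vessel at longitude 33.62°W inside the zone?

No

Band width going east from +122.82° to -125.32°: ((-125.32 − 122.82) mod 360) = 111.86°.
Offset of -33.62° east of the west edge: ((-33.62 − 122.82) mod 360) = 203.56°.
203.56° > 111.86° ⇒ outside.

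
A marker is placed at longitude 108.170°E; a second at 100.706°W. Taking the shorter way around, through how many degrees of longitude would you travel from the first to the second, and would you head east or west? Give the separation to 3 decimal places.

151.124° east

Raw difference: -100.706 − 108.170 = -208.876°.
Normalise into (−180°, 180°]: -208.876° + 360° = 151.124°.
Positive ⇒ the second point lies to the east; separation 151.124°.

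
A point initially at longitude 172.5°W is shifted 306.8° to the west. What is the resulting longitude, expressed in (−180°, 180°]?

Start at -172.5°; shift −306.8° → -479.3°.
-479.3° lies outside (−180°, 180°]; add 360° → -119.3°.

119.3°W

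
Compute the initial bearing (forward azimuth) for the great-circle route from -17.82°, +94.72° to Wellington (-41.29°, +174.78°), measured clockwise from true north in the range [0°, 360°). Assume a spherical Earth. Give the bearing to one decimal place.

Δλ = 174.78 − 94.72 = 80.06°.
θ = atan2( sin Δλ · cos φ₂ , cos φ₁ · sin φ₂ − sin φ₁ · cos φ₂ · cos Δλ )
  = atan2(0.74010, -0.58852) = 128.491° → normalised to [0°, 360°): 128.491°.

128.5°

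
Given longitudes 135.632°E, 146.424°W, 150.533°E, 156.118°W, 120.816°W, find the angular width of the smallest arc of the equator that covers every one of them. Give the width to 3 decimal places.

103.552°

Sort the longitudes: -156.118°, -146.424°, -120.816°, +135.632°, +150.533°.
Eastward gaps between consecutive values (wrapping around): 9.694°, 25.608°, 256.448°, 14.901°, 53.349°.
Largest gap = 256.448° ⇒ minimal covering band is its complement: 360° − 256.448° = 103.552°.
Band runs from +135.632° eastward to -120.816°, crossing the antimeridian.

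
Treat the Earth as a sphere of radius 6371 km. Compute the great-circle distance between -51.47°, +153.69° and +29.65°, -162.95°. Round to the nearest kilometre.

9965 km

Δλ = -162.95 − 153.69 = -316.64°; wrapped into (−180°, 180°]: 43.36°.
Δφ = 29.65 − -51.47 = 81.12°.
a = sin²(Δφ/2) + cos φ₁ · cos φ₂ · sin²(Δλ/2) = 0.496698.
c = 2·atan2(√a, √(1−a)) = 1.56419 rad → d = 6371·c ≈ 9965.47 km.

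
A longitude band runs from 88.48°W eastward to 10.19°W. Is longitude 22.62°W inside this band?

Band width going east from -88.48° to -10.19°: ((-10.19 − -88.48) mod 360) = 78.29°.
Offset of -22.62° east of the west edge: ((-22.62 − -88.48) mod 360) = 65.86°.
65.86° ≤ 78.29° ⇒ inside.

Yes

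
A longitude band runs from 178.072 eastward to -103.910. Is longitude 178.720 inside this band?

Yes

Band width going east from +178.072° to -103.910°: ((-103.910 − 178.072) mod 360) = 78.018°.
Offset of +178.720° east of the west edge: ((178.720 − 178.072) mod 360) = 0.648°.
0.648° ≤ 78.018° ⇒ inside.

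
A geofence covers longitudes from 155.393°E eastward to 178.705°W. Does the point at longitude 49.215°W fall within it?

Band width going east from +155.393° to -178.705°: ((-178.705 − 155.393) mod 360) = 25.902°.
Offset of -49.215° east of the west edge: ((-49.215 − 155.393) mod 360) = 155.392°.
155.392° > 25.902° ⇒ outside.

No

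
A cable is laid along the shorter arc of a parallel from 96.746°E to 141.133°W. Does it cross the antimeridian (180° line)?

Naïve |-141.133 − 96.746| = 237.879° > 180°, so the shorter arc goes the other way round — across 180°.
Signed shortest Δλ = ((-141.133 − 96.746 + 180) mod 360) − 180 = 122.121°.
Going east by 122.121° from +96.746° passes through 180° before reaching -141.133°.

Yes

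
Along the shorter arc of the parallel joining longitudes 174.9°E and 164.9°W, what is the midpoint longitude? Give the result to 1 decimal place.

Signed shortest Δλ from +174.9° to -164.9° is +20.2°.
Midpoint longitude = +174.9° + (+20.2°)/2 = +174.9° + 10.1° = +185.0°.
Normalise into (−180°, 180°]: -175.0°.
(The naïve average (+174.9 + -164.9)/2 = 5.0° is on the wrong side of the globe.)

175.0°W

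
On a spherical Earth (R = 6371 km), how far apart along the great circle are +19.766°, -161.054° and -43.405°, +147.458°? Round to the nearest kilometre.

Δλ = 147.458 − -161.054 = 308.512°; wrapped into (−180°, 180°]: -51.488°.
Δφ = -43.405 − 19.766 = -63.171°.
a = sin²(Δφ/2) + cos φ₁ · cos φ₂ · sin²(Δλ/2) = 0.403325.
c = 2·atan2(√a, √(1−a)) = 1.37622 rad → d = 6371·c ≈ 8767.90 km.

8768 km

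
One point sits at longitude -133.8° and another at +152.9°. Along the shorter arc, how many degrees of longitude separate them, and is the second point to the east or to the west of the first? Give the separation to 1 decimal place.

Raw difference: 152.9 − -133.8 = 286.7°.
Normalise into (−180°, 180°]: 286.7° − 360° = -73.3°.
Negative ⇒ the second point lies to the west; separation 73.3°.

73.3° west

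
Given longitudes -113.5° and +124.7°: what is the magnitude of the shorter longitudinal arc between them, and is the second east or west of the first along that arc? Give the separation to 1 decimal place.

121.8° west

Raw difference: 124.7 − -113.5 = 238.2°.
Normalise into (−180°, 180°]: 238.2° − 360° = -121.8°.
Negative ⇒ the second point lies to the west; separation 121.8°.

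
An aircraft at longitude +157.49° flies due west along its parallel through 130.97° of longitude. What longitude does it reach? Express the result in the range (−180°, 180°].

Start at +157.49°; shift −130.97° → +26.52°.
+26.52° already lies in (−180°, 180°].

+26.52°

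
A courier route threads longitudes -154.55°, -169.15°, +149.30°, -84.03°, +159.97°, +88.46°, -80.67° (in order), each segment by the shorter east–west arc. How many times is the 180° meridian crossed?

Leg 1: -154.55° → -169.15°, shortest Δλ = -14.6° (west) — does not cross 180°.
Leg 2: -169.15° → +149.30°, shortest Δλ = -41.55° (west) — crosses 180°.
Leg 3: +149.30° → -84.03°, shortest Δλ = 126.67° (east) — crosses 180°.
Leg 4: -84.03° → +159.97°, shortest Δλ = -116.0° (west) — crosses 180°.
Leg 5: +159.97° → +88.46°, shortest Δλ = -71.51° (west) — does not cross 180°.
Leg 6: +88.46° → -80.67°, shortest Δλ = -169.13° (west) — does not cross 180°.
Total crossings: 3.

3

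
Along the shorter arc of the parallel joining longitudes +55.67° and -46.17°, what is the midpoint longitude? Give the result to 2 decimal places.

Signed shortest Δλ from +55.67° to -46.17° is -101.84°.
Midpoint longitude = +55.67° + (-101.84°)/2 = +55.67° − 50.92° = +4.75°.

+4.75°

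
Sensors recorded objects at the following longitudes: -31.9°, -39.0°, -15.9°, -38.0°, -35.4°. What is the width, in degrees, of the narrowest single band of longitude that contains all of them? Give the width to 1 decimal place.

23.1°

Sort the longitudes: -39.0°, -38.0°, -35.4°, -31.9°, -15.9°.
Eastward gaps between consecutive values (wrapping around): 1.0°, 2.6°, 3.5°, 16.0°, 336.9°.
Largest gap = 336.9° ⇒ minimal covering band is its complement: 360° − 336.9° = 23.1°.
Band runs from -39.0° eastward to -15.9°.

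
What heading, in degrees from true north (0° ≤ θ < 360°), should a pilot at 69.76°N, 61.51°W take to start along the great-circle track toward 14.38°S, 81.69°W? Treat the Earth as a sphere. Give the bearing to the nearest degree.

200°

Δλ = -81.69 − -61.51 = -20.18°.
θ = atan2( sin Δλ · cos φ₂ , cos φ₁ · sin φ₂ − sin φ₁ · cos φ₂ · cos Δλ )
  = atan2(-0.33416, -0.93898) = -160.411° → normalised to [0°, 360°): 199.589°.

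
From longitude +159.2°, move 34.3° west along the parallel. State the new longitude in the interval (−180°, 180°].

+124.9°

Start at +159.2°; shift −34.3° → +124.9°.
+124.9° already lies in (−180°, 180°].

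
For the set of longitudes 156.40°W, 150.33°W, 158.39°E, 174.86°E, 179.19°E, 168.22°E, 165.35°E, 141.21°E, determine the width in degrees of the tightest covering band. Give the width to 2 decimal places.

68.46°

Sort the longitudes: -156.40°, -150.33°, +141.21°, +158.39°, +165.35°, +168.22°, +174.86°, +179.19°.
Eastward gaps between consecutive values (wrapping around): 6.07°, 291.54°, 17.18°, 6.96°, 2.87°, 6.64°, 4.33°, 24.41°.
Largest gap = 291.54° ⇒ minimal covering band is its complement: 360° − 291.54° = 68.46°.
Band runs from +141.21° eastward to -150.33°, crossing the antimeridian.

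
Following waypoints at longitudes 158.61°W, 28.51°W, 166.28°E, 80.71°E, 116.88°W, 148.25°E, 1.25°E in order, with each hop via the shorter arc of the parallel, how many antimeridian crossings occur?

Leg 1: -158.61° → -28.51°, shortest Δλ = 130.1° (east) — does not cross 180°.
Leg 2: -28.51° → +166.28°, shortest Δλ = -165.21° (west) — crosses 180°.
Leg 3: +166.28° → +80.71°, shortest Δλ = -85.57° (west) — does not cross 180°.
Leg 4: +80.71° → -116.88°, shortest Δλ = 162.41° (east) — crosses 180°.
Leg 5: -116.88° → +148.25°, shortest Δλ = -94.87° (west) — crosses 180°.
Leg 6: +148.25° → +1.25°, shortest Δλ = -147.0° (west) — does not cross 180°.
Total crossings: 3.

3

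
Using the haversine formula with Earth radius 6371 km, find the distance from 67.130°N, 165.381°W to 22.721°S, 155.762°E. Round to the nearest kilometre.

10497 km

Δλ = 155.762 − -165.381 = 321.143°; wrapped into (−180°, 180°]: -38.857°.
Δφ = -22.721 − 67.130 = -89.851°.
a = sin²(Δφ/2) + cos φ₁ · cos φ₂ · sin²(Δλ/2) = 0.538363.
c = 2·atan2(√a, √(1−a)) = 1.64760 rad → d = 6371·c ≈ 10496.85 km.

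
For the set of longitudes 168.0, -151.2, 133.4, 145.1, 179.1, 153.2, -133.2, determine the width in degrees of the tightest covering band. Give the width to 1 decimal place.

93.4°

Sort the longitudes: -151.2°, -133.2°, +133.4°, +145.1°, +153.2°, +168.0°, +179.1°.
Eastward gaps between consecutive values (wrapping around): 18.0°, 266.6°, 11.7°, 8.1°, 14.8°, 11.1°, 29.7°.
Largest gap = 266.6° ⇒ minimal covering band is its complement: 360° − 266.6° = 93.4°.
Band runs from +133.4° eastward to -133.2°, crossing the antimeridian.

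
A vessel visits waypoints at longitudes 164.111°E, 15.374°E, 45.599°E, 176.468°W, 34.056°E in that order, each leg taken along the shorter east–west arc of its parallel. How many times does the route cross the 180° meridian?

2

Leg 1: +164.111° → +15.374°, shortest Δλ = -148.737° (west) — does not cross 180°.
Leg 2: +15.374° → +45.599°, shortest Δλ = 30.225° (east) — does not cross 180°.
Leg 3: +45.599° → -176.468°, shortest Δλ = 137.933° (east) — crosses 180°.
Leg 4: -176.468° → +34.056°, shortest Δλ = -149.476° (west) — crosses 180°.
Total crossings: 2.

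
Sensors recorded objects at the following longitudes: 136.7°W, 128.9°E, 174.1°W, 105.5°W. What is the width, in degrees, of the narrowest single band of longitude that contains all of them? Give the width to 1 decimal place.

Sort the longitudes: -174.1°, -136.7°, -105.5°, +128.9°.
Eastward gaps between consecutive values (wrapping around): 37.4°, 31.2°, 234.4°, 57.0°.
Largest gap = 234.4° ⇒ minimal covering band is its complement: 360° − 234.4° = 125.6°.
Band runs from +128.9° eastward to -105.5°, crossing the antimeridian.

125.6°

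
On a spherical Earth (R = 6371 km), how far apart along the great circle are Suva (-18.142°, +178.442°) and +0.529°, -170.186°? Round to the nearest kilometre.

2420 km

Δλ = -170.186 − 178.442 = -348.628°; wrapped into (−180°, 180°]: 11.372°.
Δφ = 0.529 − -18.142 = 18.671°.
a = sin²(Δφ/2) + cos φ₁ · cos φ₂ · sin²(Δλ/2) = 0.035642.
c = 2·atan2(√a, √(1−a)) = 0.37986 rad → d = 6371·c ≈ 2420.08 km.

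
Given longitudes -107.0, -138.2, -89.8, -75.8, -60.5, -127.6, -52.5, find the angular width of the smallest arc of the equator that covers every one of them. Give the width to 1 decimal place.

85.7°

Sort the longitudes: -138.2°, -127.6°, -107.0°, -89.8°, -75.8°, -60.5°, -52.5°.
Eastward gaps between consecutive values (wrapping around): 10.6°, 20.6°, 17.2°, 14.0°, 15.3°, 8.0°, 274.3°.
Largest gap = 274.3° ⇒ minimal covering band is its complement: 360° − 274.3° = 85.7°.
Band runs from -138.2° eastward to -52.5°.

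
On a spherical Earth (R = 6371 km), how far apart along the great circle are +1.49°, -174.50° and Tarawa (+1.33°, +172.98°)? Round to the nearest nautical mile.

Δλ = 172.98 − -174.50 = 347.48°; wrapped into (−180°, 180°]: -12.52°.
Δφ = 1.33 − 1.49 = -0.16°.
a = sin²(Δφ/2) + cos φ₁ · cos φ₂ · sin²(Δλ/2) = 0.011885.
c = 2·atan2(√a, √(1−a)) = 0.21847 rad → d = 6371·c ≈ 1391.85 km ≈ 751.54 nmi.

752 nmi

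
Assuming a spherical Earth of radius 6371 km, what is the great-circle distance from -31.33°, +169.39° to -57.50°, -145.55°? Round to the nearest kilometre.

4481 km

Δλ = -145.55 − 169.39 = -314.94°; wrapped into (−180°, 180°]: 45.06°.
Δφ = -57.50 − -31.33 = -26.17°.
a = sin²(Δφ/2) + cos φ₁ · cos φ₂ · sin²(Δλ/2) = 0.118638.
c = 2·atan2(√a, √(1−a)) = 0.70328 rad → d = 6371·c ≈ 4480.60 km.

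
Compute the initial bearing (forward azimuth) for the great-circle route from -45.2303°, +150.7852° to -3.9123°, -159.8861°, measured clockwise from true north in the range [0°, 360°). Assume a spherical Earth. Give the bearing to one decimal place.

Δλ = -159.8861 − 150.7852 = -310.6713°; wrapped into (−180°, 180°]: 49.3287°.
θ = atan2( sin Δλ · cos φ₂ , cos φ₁ · sin φ₂ − sin φ₁ · cos φ₂ · cos Δλ )
  = atan2(0.75669, 0.41355) = 61.342° → normalised to [0°, 360°): 61.342°.

61.3°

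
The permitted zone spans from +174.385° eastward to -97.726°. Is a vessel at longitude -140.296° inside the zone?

Band width going east from +174.385° to -97.726°: ((-97.726 − 174.385) mod 360) = 87.889°.
Offset of -140.296° east of the west edge: ((-140.296 − 174.385) mod 360) = 45.319°.
45.319° ≤ 87.889° ⇒ inside.

Yes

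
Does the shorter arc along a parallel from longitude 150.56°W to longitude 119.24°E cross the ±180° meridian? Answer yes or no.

Naïve |119.24 − -150.56| = 269.8° > 180°, so the shorter arc goes the other way round — across 180°.
Signed shortest Δλ = ((119.24 − -150.56 + 180) mod 360) − 180 = -90.2°.
Going west by 90.2° from -150.56° passes through 180° before reaching +119.24°.

Yes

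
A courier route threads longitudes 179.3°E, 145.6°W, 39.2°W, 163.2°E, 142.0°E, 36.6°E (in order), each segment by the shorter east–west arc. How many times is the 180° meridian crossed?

Leg 1: +179.3° → -145.6°, shortest Δλ = 35.1° (east) — crosses 180°.
Leg 2: -145.6° → -39.2°, shortest Δλ = 106.4° (east) — does not cross 180°.
Leg 3: -39.2° → +163.2°, shortest Δλ = -157.6° (west) — crosses 180°.
Leg 4: +163.2° → +142.0°, shortest Δλ = -21.2° (west) — does not cross 180°.
Leg 5: +142.0° → +36.6°, shortest Δλ = -105.4° (west) — does not cross 180°.
Total crossings: 2.

2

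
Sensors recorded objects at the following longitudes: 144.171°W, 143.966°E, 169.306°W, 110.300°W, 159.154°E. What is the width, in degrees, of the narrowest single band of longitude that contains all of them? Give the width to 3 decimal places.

105.734°

Sort the longitudes: -169.306°, -144.171°, -110.300°, +143.966°, +159.154°.
Eastward gaps between consecutive values (wrapping around): 25.135°, 33.871°, 254.266°, 15.188°, 31.540°.
Largest gap = 254.266° ⇒ minimal covering band is its complement: 360° − 254.266° = 105.734°.
Band runs from +143.966° eastward to -110.300°, crossing the antimeridian.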